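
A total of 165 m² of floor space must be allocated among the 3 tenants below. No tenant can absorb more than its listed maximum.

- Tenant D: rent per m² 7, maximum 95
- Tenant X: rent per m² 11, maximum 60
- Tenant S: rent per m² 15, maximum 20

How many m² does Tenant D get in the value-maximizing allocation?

Order the tenants by rent per m²: Tenant S 15 > Tenant X 11 > Tenant D 7.
Tenant S takes 20 to reach its cap of 20 → 145 left.
Give Tenant X 60 to hit its cap of 60 → 85 left.
Tenant D: +85 (room for 95) → 85. Pool exhausted.

85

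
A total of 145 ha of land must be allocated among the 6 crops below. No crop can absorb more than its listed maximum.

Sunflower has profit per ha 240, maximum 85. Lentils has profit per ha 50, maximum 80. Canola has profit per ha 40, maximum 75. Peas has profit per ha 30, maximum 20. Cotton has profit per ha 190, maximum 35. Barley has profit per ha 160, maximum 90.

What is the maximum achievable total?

31050

Rank by profit per ha: Sunflower 240 > Cotton 190 > Barley 160 > Lentils 50 > Canola 40 > Peas 30.
Sunflower takes 85 to reach its cap of 85 → 60 left.
Cotton takes 35 to reach its cap of 35 → 25 left.
Barley has room for 90 but only 25 remain, so it gets 25.
Total = 240×85 + 190×35 + 160×25 = 31050.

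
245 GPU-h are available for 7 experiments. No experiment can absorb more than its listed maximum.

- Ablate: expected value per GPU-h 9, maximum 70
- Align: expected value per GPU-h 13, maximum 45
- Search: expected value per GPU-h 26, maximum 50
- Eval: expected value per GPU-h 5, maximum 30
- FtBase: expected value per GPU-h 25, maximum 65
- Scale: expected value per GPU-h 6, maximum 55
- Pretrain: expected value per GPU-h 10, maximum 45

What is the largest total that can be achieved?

4320

Highest expected value per GPU-h first: Search 26 > FtBase 25 > Align 13 > Pretrain 10 > Ablate 9 > Scale 6 > Eval 5.
Search: +50 to 50 (cap) ; 195 left.
FtBase: +65 to 65 (cap) ; 130 left.
Align takes 45 to reach its cap of 45 ; 85 left.
Pretrain: +45 to 45 (cap) ; 40 left.
Ablate: +40 (room for 70) → 40. Pool exhausted.
Total = 9×40 + 13×45 + 26×50 + 25×65 + 10×45 = 4320.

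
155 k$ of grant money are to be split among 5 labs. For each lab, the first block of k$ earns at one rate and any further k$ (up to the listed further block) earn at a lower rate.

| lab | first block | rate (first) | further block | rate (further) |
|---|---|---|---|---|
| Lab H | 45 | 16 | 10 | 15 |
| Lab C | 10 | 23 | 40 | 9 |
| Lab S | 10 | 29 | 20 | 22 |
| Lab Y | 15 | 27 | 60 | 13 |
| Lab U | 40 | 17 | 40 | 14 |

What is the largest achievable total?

2985

Order all 10 blocks by rate: Lab S/first 29 > Lab Y/first 27 > Lab C/first 23 > Lab S/second 22 > Lab U/first 17 > Lab H/first 16 > Lab H/second 15 > Lab U/second 14 > Lab Y/second 13 > Lab C/second 9.
Lab S first at 29: fill all 10 — 145 left.
Lab Y/first (27): +15 — 130 left.
Fill Lab C first block (10 at 23) — 120 left.
Fill Lab S second block (20 at 22) — 100 left.
Lab U first at 17: fill all 40 — 60 left.
Lab H/first (16): +45 — 15 left.
Fill Lab H second block (10 at 15) — 5 left.
5 remain; put them into Lab U second at 14.
Total = 29×10 + 27×15 + 23×10 + 22×20 + 17×40 + 16×45 + 15×10 + 14×5 = 2985.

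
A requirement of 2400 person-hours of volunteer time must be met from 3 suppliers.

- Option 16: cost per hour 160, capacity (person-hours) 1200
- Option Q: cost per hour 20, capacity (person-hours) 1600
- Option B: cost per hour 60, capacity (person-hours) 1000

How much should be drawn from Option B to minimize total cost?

800

Fill from the cheapest supplier first.
Option Q (20): use full 1600 — 800 person-hours to go.
Take 800 from Option B at 60 to finish.
Option 16: unused.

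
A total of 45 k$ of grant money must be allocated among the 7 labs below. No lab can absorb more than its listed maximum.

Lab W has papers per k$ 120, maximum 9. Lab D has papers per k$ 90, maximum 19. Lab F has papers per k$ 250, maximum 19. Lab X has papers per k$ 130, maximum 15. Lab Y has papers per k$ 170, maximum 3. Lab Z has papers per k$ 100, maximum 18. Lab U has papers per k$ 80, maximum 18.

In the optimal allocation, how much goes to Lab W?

8

Highest papers per k$ first: Lab F 250 > Lab Y 170 > Lab X 130 > Lab W 120 > Lab Z 100 > Lab D 90 > Lab U 80.
Lab F takes 19 to reach its cap of 19 → 26 left.
Lab Y takes 3 to reach its cap of 3 → 23 left.
Give Lab X 15 to hit its cap of 15 → 8 left.
Only 8 left; Lab W takes them to reach 8.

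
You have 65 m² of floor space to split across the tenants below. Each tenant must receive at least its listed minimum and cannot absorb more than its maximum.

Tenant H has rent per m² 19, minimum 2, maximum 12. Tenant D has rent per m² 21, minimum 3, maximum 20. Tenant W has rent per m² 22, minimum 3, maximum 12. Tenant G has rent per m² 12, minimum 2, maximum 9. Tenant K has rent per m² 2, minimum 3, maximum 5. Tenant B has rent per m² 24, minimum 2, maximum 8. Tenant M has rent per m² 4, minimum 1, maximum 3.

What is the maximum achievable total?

Meeting every minimum uses 2+3+3+2+3+2+1 = 16 m², leaving 49.
Rank by rent per m²: Tenant B 24 > Tenant W 22 > Tenant D 21 > Tenant H 19 > Tenant G 12 > Tenant M 4 > Tenant K 2.
Tenant B takes 6 more to reach its cap of 8 ; 43 left.
Tenant W: +9 to 12 (cap) ; 34 left.
Give Tenant D 17 more to hit its cap of 20 ; 17 left.
Tenant H: +10 to 12 (cap) ; 7 left.
Tenant G: +7 to 9 (cap) ; 0 left.
Total = 19×12 + 21×20 + 22×12 + 12×9 + 2×3 + 24×8 + 4×1 = 1222.

1222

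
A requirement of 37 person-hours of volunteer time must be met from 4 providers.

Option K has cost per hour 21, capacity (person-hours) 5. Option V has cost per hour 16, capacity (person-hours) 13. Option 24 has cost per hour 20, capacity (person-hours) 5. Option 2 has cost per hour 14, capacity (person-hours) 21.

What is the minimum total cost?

Fill from the cheapest provider first.
Option 2 (14): use full 21 — 16 person-hours to go.
Option V at 16: take all 13 person-hours — 3 still needed.
Option 24 (20): take the remaining 3 — done.
Option K: unused.
Cost = 21×14 + 13×16 + 3×20 = 562.

562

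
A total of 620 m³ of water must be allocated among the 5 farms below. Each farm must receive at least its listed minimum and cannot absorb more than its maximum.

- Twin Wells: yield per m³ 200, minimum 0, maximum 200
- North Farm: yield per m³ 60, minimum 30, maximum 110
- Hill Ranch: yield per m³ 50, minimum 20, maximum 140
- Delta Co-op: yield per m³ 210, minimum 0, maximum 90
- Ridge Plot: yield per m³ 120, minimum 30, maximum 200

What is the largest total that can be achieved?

Meeting every minimum uses 0+30+20+0+30 = 80 m³, leaving 540.
Rank by yield per m³: Delta Co-op 210 > Twin Wells 200 > Ridge Plot 120 > North Farm 60 > Hill Ranch 50.
Delta Co-op takes 90 more to reach its cap of 90 ; 450 left.
Twin Wells takes 200 more to reach its cap of 200 ; 250 left.
Ridge Plot takes 170 more to reach its cap of 200 ; 80 left.
Give North Farm 80 more to hit its cap of 110 ; 0 left.
Total = 200×200 + 60×110 + 50×20 + 210×90 + 120×200 = 90500.

90500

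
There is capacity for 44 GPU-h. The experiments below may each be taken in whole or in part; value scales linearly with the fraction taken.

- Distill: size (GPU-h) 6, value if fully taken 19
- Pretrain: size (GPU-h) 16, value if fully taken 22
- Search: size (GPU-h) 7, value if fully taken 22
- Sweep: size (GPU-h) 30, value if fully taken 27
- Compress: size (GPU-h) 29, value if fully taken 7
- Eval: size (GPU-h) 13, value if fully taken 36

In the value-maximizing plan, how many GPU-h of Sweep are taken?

2

Sort by value density: Distill 19/6≈3.17, Search 22/7≈3.14, Eval 36/13≈2.77, Pretrain 22/16≈1.38, Sweep 27/30≈0.9, Compress 7/29≈0.241.
Take all of Distill (6 GPU-h, value 19) ; 38 GPU-h left.
All 7 GPU-h of Search fit (value 22) ; 31 remain.
Eval: take in full, 13 GPU-h for value 36 ; 18 left.
Take all of Pretrain (16 GPU-h, value 22) ; 2 GPU-h left.
2 GPU-h left: a 2/30 share of Sweep gives 27×2/30 = 1.8.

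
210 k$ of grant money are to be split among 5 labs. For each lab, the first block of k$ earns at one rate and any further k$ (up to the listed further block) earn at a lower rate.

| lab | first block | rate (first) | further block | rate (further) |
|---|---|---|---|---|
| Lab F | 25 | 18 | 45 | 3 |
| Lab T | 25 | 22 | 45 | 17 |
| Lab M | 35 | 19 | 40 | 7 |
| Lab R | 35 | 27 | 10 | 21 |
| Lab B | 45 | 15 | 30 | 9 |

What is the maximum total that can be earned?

4110

Rank every tier by rate: Lab R/first 27 > Lab T/first 22 > Lab R/second 21 > Lab M/first 19 > Lab F/first 18 > Lab T/second 17 > Lab B/first 15 > Lab B/second 9 > Lab M/second 7 > Lab F/second 3.
Lab R first at 27: fill all 35 → 175 left.
Lab T/first (22): +25 → 150 left.
Lab R/second (21): +10 → 140 left.
Fill Lab M first block (35 at 19) → 105 left.
Fill Lab F first block (25 at 18) → 80 left.
Fill Lab T second block (45 at 17) → 35 left.
Lab B/first: +35 of 45 at 15; pool empty.
Total = 27×35 + 22×25 + 21×10 + 19×35 + 18×25 + 17×45 + 15×35 = 4110.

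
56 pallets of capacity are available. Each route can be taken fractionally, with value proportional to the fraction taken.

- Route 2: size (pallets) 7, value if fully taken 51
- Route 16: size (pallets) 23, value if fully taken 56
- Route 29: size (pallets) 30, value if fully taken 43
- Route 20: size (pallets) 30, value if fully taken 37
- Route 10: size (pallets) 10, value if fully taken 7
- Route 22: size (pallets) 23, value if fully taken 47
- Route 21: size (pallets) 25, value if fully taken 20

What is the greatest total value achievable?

Rank by value-to-size ratio: Route 2 51/7≈7.29, Route 16 56/23≈2.43, Route 22 47/23≈2.04, Route 29 43/30≈1.43, Route 20 37/30≈1.23, Route 21 20/25≈0.8, Route 10 7/10≈0.7.
Route 2: take in full, 7 pallets for value 51 ; 49 left.
All 23 pallets of Route 16 fit (value 56) ; 26 remain.
Route 22: take in full, 23 pallets for value 47 ; 3 left.
3 pallets left: a 3/30 share of Route 29 gives 43×3/30 = 4.3.
Total value = 158.3.

158.3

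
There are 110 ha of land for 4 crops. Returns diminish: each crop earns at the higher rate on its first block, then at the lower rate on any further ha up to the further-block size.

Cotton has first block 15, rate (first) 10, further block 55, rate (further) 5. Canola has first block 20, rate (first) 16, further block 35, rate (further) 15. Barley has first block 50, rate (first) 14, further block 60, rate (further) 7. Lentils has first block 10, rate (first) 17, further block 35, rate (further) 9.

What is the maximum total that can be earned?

1645

Order all 8 blocks by rate: Lentils/tier1 17 > Canola/tier1 16 > Canola/tier2 15 > Barley/tier1 14 > Cotton/tier1 10 > Lentils/tier2 9 > Barley/tier2 7 > Cotton/tier2 5.
Lentils/tier1 (17): +10 → 100 left.
Canola tier1 at 16: fill all 20 → 80 left.
Canola/tier2 (15): +35 → 45 left.
45 remain; put them into Barley tier1 at 14.
Total = 17×10 + 16×20 + 15×35 + 14×45 = 1645.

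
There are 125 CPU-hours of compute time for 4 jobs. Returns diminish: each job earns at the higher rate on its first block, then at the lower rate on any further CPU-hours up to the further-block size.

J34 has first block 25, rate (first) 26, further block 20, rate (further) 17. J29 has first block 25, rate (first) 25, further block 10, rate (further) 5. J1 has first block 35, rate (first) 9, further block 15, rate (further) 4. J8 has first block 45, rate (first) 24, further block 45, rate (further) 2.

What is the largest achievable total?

Order all 8 blocks by rate: J34/T1 26 > J29/T1 25 > J8/T1 24 > J34/T2 17 > J1/T1 9 > J29/T2 5 > J1/T2 4 > J8/T2 2.
J34 T1 at 26: fill all 25 — 100 left.
J29/T1 (25): +25 — 75 left.
J8 T1 at 24: fill all 45 — 30 left.
J34 T2 at 17: fill all 20 — 10 left.
10 remain; put them into J1 T1 at 9.
Total = 26×25 + 25×25 + 24×45 + 17×20 + 9×10 = 2785.

2785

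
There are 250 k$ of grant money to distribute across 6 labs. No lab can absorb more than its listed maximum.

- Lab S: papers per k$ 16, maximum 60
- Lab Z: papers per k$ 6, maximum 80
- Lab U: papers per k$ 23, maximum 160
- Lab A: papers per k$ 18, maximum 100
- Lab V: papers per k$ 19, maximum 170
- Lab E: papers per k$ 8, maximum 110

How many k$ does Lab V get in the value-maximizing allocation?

90

Order the labs by papers per k$: Lab U 23 > Lab V 19 > Lab A 18 > Lab S 16 > Lab E 8 > Lab Z 6.
Lab U: +160 to 160 (cap) — 90 left.
Lab V: +90 (room for 170) → 90. Pool exhausted.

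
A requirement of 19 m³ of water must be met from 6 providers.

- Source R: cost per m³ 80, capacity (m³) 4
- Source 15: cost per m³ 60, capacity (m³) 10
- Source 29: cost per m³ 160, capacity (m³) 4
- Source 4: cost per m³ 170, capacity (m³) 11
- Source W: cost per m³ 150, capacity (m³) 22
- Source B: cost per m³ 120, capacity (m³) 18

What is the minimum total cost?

Use providers in increasing cost order.
Take 10 from Source 15 at 60 → need 9 more.
Source R at 80: take all 4 m³ → 5 still needed.
Source B at 120: take 5 of its 18 → requirement met.
Source W, Source 29, Source 4: unused.
Cost = 10×60 + 4×80 + 5×120 = 1520.

1520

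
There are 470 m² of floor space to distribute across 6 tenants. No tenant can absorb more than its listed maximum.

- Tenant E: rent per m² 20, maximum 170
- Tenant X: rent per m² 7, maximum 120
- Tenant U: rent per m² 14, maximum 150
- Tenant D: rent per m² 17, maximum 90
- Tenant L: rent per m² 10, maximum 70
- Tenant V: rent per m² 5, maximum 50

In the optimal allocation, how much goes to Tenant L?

60

Rank by rent per m²: Tenant E 20 > Tenant D 17 > Tenant U 14 > Tenant L 10 > Tenant X 7 > Tenant V 5.
Tenant E takes 170 to reach its cap of 170 ; 300 left.
Give Tenant D 90 to hit its cap of 90 ; 210 left.
Tenant U takes 150 to reach its cap of 150 ; 60 left.
Tenant L has room for 70 but only 60 remain, so it gets 60.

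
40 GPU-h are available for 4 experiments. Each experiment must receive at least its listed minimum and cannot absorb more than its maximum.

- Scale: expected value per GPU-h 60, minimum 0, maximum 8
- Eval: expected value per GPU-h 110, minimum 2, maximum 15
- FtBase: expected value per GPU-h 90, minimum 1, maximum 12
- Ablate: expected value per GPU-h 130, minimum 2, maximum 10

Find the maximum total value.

4210

Meeting every minimum uses 0+2+1+2 = 5 GPU-h, leaving 35.
Rank by expected value per GPU-h: Ablate 130 > Eval 110 > FtBase 90 > Scale 60.
Ablate takes 8 more to reach its cap of 10 ; 27 left.
Eval: +13 to 15 (cap) ; 14 left.
FtBase: +11 to 12 (cap) ; 3 left.
Scale has room for 8 more but only 3 remain, so it gets 3.
Total = 60×3 + 110×15 + 90×12 + 130×10 = 4210.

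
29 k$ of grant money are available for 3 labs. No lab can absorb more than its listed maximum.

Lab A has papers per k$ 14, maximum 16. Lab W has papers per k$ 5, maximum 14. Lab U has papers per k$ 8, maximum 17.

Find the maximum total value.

Rank by papers per k$: Lab A 14 > Lab U 8 > Lab W 5.
Lab A takes 16 to reach its cap of 16 ; 13 left.
Only 13 left; Lab U takes them to reach 13.
Total = 14×16 + 8×13 = 328.

328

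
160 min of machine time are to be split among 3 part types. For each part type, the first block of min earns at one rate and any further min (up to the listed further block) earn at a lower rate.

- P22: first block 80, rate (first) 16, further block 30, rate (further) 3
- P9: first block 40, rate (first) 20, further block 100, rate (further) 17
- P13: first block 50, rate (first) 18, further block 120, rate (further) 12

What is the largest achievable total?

2890

Order all 6 blocks by rate: P9/T1 20 > P13/T1 18 > P9/T2 17 > P22/T1 16 > P13/T2 12 > P22/T2 3.
Fill P9 T1 block (40 at 20) → 120 left.
P13 T1 at 18: fill all 50 → 70 left.
P9/T2: +70 of 100 at 17; pool empty.
Total = 20×40 + 18×50 + 17×70 = 2890.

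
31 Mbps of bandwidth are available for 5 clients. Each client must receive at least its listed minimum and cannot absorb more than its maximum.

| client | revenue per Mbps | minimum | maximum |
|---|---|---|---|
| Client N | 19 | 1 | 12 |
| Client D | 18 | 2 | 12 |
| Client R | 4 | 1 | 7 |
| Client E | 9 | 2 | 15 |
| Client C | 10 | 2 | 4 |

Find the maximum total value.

Meeting every minimum uses 1+2+1+2+2 = 8 Mbps, leaving 23.
Order the clients by revenue per Mbps: Client N 19 > Client D 18 > Client C 10 > Client E 9 > Client R 4.
Client N: +11 to 12 (cap) — 12 left.
Client D: +10 to 12 (cap) — 2 left.
Give Client C 2 more to hit its cap of 4 — 0 left.
Total = 19×12 + 18×12 + 4×1 + 9×2 + 10×4 = 506.

506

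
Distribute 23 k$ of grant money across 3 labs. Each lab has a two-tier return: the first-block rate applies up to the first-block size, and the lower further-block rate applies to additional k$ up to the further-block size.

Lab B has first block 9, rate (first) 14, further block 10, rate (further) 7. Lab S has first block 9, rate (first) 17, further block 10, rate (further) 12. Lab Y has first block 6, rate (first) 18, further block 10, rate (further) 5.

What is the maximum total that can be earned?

373

Order all 6 blocks by rate: Lab Y/first 18 > Lab S/first 17 > Lab B/first 14 > Lab S/second 12 > Lab B/second 7 > Lab Y/second 5.
Lab Y/first (18): +6 — 17 left.
Lab S/first (17): +9 — 8 left.
8 remain; put them into Lab B first at 14.
Total = 18×6 + 17×9 + 14×8 = 373.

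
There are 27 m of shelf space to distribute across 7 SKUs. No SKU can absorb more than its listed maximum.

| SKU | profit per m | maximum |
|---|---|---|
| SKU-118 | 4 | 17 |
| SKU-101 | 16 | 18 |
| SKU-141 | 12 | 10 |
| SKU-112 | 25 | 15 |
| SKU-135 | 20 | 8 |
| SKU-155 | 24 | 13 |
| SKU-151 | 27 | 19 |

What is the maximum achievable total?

713

Rank by profit per m: SKU-151 27 > SKU-112 25 > SKU-155 24 > SKU-135 20 > SKU-101 16 > SKU-141 12 > SKU-118 4.
SKU-151 takes 19 to reach its cap of 19 ; 8 left.
Only 8 left; SKU-112 takes them to reach 8.
Total = 25×8 + 27×19 = 713.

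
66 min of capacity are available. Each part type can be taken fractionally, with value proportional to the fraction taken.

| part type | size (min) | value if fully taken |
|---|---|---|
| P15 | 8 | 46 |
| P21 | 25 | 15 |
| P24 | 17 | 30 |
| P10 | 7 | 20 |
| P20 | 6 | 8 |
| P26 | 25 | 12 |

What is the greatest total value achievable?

Rank by value-to-size ratio: P15 46/8≈5.75, P10 20/7≈2.86, P24 30/17≈1.76, P20 8/6≈1.33, P21 15/25≈0.6, P26 12/25≈0.48.
All 8 min of P15 fit (value 46) → 58 remain.
All 7 min of P10 fit (value 20) → 51 remain.
Take all of P24 (17 min, value 30) → 34 min left.
All 6 min of P20 fit (value 8) → 28 remain.
All 25 min of P21 fit (value 15) → 3 remain.
Fill the last 3 min with part of P26: 3/25 of it earns 1.44.
Total value = 120.44.

120.44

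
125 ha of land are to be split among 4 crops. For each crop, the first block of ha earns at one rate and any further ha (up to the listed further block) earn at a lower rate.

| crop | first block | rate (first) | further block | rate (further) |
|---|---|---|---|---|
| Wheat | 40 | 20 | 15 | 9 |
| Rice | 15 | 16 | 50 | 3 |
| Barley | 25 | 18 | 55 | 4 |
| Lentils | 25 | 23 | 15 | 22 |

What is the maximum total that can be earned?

Treat each block as its own option and order by rate: Lentils/first 23 > Lentils/second 22 > Wheat/first 20 > Barley/first 18 > Rice/first 16 > Wheat/second 9 > Barley/second 4 > Rice/second 3.
Lentils first at 23: fill all 25 → 100 left.
Lentils second at 22: fill all 15 → 85 left.
Fill Wheat first block (40 at 20) → 45 left.
Barley/first (18): +25 → 20 left.
Rice first at 16: fill all 15 → 5 left.
Wheat/second: +5 of 15 at 9; pool empty.
Total = 23×25 + 22×15 + 20×40 + 18×25 + 16×15 + 9×5 = 2440.

2440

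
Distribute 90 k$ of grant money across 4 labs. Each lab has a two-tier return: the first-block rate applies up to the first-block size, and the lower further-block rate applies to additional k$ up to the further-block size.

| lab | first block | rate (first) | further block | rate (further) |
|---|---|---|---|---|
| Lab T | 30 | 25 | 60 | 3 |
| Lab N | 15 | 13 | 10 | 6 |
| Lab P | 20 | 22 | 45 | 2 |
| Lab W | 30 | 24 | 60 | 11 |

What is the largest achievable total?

Rank every tier by rate: Lab T/tier1 25 > Lab W/tier1 24 > Lab P/tier1 22 > Lab N/tier1 13 > Lab W/tier2 11 > Lab N/tier2 6 > Lab T/tier2 3 > Lab P/tier2 2.
Fill Lab T tier1 block (30 at 25) — 60 left.
Lab W tier1 at 24: fill all 30 — 30 left.
Lab P tier1 at 22: fill all 20 — 10 left.
Lab N/tier1: +10 of 15 at 13; pool empty.
Total = 25×30 + 24×30 + 22×20 + 13×10 = 2040.

2040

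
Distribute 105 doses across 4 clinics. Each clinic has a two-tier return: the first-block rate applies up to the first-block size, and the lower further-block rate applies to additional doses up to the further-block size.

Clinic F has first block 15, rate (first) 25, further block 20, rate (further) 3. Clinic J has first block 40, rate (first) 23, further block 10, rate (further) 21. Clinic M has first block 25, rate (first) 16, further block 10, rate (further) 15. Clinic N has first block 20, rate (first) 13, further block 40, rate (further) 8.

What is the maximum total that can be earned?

2120

Treat each block as its own option and order by rate: Clinic F/tier1 25 > Clinic J/tier1 23 > Clinic J/tier2 21 > Clinic M/tier1 16 > Clinic M/tier2 15 > Clinic N/tier1 13 > Clinic N/tier2 8 > Clinic F/tier2 3.
Clinic F tier1 at 25: fill all 15 → 90 left.
Fill Clinic J tier1 block (40 at 23) → 50 left.
Clinic J tier2 at 21: fill all 10 → 40 left.
Fill Clinic M tier1 block (25 at 16) → 15 left.
Clinic M/tier2 (15): +10 → 5 left.
Clinic N tier1 at 13: only 5 left, fill 5.
Total = 25×15 + 23×40 + 21×10 + 16×25 + 15×10 + 13×5 = 2120.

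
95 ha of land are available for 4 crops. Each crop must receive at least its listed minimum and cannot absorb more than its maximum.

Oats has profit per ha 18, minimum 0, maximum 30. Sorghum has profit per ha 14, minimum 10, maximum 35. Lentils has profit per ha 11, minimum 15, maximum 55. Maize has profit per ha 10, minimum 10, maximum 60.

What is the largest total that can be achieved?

Meeting every minimum uses 0+10+15+10 = 35 ha, leaving 60.
Order the crops by profit per ha: Oats 18 > Sorghum 14 > Lentils 11 > Maize 10.
Oats: +30 to 30 (cap) — 30 left.
Sorghum: +25 to 35 (cap) — 5 left.
Lentils: +5 (room for 40) → 20. Pool exhausted.
Total = 18×30 + 14×35 + 11×20 + 10×10 = 1350.

1350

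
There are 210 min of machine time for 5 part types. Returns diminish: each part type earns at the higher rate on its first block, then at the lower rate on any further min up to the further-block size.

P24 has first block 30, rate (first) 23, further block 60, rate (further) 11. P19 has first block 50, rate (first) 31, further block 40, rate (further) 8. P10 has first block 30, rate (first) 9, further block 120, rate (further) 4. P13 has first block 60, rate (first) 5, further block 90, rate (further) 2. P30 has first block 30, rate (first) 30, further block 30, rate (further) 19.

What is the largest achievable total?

4460

Rank every tier by rate: P19/first 31 > P30/first 30 > P24/first 23 > P30/second 19 > P24/second 11 > P10/first 9 > P19/second 8 > P13/first 5 > P10/second 4 > P13/second 2.
Fill P19 first block (50 at 31) ; 160 left.
P30/first (30): +30 ; 130 left.
Fill P24 first block (30 at 23) ; 100 left.
P30 second at 19: fill all 30 ; 70 left.
P24/second (11): +60 ; 10 left.
P10/first: +10 of 30 at 9; pool empty.
Total = 31×50 + 30×30 + 23×30 + 19×30 + 11×60 + 9×10 = 4460.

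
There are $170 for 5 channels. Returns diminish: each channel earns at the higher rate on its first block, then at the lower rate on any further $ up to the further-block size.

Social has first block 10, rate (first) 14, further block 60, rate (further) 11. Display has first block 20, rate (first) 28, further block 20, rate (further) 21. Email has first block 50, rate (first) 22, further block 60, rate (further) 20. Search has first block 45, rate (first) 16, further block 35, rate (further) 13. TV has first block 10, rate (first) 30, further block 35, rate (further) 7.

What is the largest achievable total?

3740

Rank every tier by rate: TV/tier1 30 > Display/tier1 28 > Email/tier1 22 > Display/tier2 21 > Email/tier2 20 > Search/tier1 16 > Social/tier1 14 > Search/tier2 13 > Social/tier2 11 > TV/tier2 7.
TV/tier1 (30): +10 → 160 left.
Fill Display tier1 block (20 at 28) → 140 left.
Email/tier1 (22): +50 → 90 left.
Display/tier2 (21): +20 → 70 left.
Fill Email tier2 block (60 at 20) → 10 left.
Search tier1 at 16: only 10 left, fill 10.
Total = 30×10 + 28×20 + 22×50 + 21×20 + 20×60 + 16×10 = 3740.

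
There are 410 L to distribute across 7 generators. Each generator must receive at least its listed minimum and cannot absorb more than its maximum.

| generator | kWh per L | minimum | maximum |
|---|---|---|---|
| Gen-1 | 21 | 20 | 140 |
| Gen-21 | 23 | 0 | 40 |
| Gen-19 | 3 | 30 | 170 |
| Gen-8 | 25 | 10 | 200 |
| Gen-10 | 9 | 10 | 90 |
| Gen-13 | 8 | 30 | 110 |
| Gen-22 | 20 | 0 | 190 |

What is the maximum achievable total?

Meeting every minimum uses 20+0+30+10+10+30+0 = 100 L, leaving 310.
Highest kWh per L first: Gen-8 25 > Gen-21 23 > Gen-1 21 > Gen-22 20 > Gen-10 9 > Gen-13 8 > Gen-19 3.
Give Gen-8 190 more to hit its cap of 200 ; 120 left.
Give Gen-21 40 more to hit its cap of 40 ; 80 left.
Gen-1: +80 (room for 120) → 100. Pool exhausted.
Total = 21×100 + 23×40 + 3×30 + 25×200 + 9×10 + 8×30 = 8440.

8440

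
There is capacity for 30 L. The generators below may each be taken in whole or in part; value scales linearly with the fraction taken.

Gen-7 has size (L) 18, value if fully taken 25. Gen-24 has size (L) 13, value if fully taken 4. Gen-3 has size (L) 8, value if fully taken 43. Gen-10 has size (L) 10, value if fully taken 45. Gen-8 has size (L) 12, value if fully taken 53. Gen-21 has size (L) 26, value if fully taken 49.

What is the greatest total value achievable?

141

Rank by value-to-size ratio: Gen-3 43/8≈5.38, Gen-10 45/10≈4.5, Gen-8 53/12≈4.42, Gen-21 49/26≈1.88, Gen-7 25/18≈1.39, Gen-24 4/13≈0.308.
All 8 L of Gen-3 fit (value 43) → 22 remain.
Take all of Gen-10 (10 L, value 45) → 12 L left.
All 12 L of Gen-8 fit (value 53) → 0 remain.
Total value = 141.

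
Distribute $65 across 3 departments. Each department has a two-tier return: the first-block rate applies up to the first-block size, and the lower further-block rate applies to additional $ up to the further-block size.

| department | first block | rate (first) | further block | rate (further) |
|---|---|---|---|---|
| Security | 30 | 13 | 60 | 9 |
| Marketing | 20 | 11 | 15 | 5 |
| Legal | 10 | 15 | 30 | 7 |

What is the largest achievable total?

Rank every tier by rate: Legal/tier1 15 > Security/tier1 13 > Marketing/tier1 11 > Security/tier2 9 > Legal/tier2 7 > Marketing/tier2 5.
Legal tier1 at 15: fill all 10 — 55 left.
Security/tier1 (13): +30 — 25 left.
Marketing tier1 at 11: fill all 20 — 5 left.
5 remain; put them into Security tier2 at 9.
Total = 15×10 + 13×30 + 11×20 + 9×5 = 805.

805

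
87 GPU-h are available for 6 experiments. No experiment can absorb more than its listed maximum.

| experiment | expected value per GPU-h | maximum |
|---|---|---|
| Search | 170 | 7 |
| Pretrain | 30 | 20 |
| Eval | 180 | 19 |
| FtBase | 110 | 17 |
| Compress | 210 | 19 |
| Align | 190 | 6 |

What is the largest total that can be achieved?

Rank by expected value per GPU-h: Compress 210 > Align 190 > Eval 180 > Search 170 > FtBase 110 > Pretrain 30.
Give Compress 19 to hit its cap of 19 ; 68 left.
Give Align 6 to hit its cap of 6 ; 62 left.
Give Eval 19 to hit its cap of 19 ; 43 left.
Give Search 7 to hit its cap of 7 ; 36 left.
FtBase: +17 to 17 (cap) ; 19 left.
Pretrain has room for 20 but only 19 remain, so it gets 19.
Total = 170×7 + 30×19 + 180×19 + 110×17 + 210×19 + 190×6 = 12180.

12180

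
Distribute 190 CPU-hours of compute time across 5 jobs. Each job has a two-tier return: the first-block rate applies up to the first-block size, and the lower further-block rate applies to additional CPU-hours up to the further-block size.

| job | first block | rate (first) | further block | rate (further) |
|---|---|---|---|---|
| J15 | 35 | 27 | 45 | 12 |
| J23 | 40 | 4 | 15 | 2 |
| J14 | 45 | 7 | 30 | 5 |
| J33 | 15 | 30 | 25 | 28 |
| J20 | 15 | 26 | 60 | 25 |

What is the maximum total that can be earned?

Treat each block as its own option and order by rate: J33/T1 30 > J33/T2 28 > J15/T1 27 > J20/T1 26 > J20/T2 25 > J15/T2 12 > J14/T1 7 > J14/T2 5 > J23/T1 4 > J23/T2 2.
J33 T1 at 30: fill all 15 ; 175 left.
J33 T2 at 28: fill all 25 ; 150 left.
J15 T1 at 27: fill all 35 ; 115 left.
J20/T1 (26): +15 ; 100 left.
J20/T2 (25): +60 ; 40 left.
J15/T2: +40 of 45 at 12; pool empty.
Total = 30×15 + 28×25 + 27×35 + 26×15 + 25×60 + 12×40 = 4465.

4465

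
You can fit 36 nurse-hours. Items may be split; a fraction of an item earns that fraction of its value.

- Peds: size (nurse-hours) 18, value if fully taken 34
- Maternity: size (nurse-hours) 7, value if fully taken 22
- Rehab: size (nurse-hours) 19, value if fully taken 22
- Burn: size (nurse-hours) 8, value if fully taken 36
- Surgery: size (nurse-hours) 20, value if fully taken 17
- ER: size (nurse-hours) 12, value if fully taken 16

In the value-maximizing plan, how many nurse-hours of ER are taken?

3

Best value per unit of size first: Burn 36/8≈4.5, Maternity 22/7≈3.14, Peds 34/18≈1.89, ER 16/12≈1.33, Rehab 22/19≈1.16, Surgery 17/20≈0.85.
All 8 nurse-hours of Burn fit (value 36) ; 28 remain.
All 7 nurse-hours of Maternity fit (value 22) ; 21 remain.
Take all of Peds (18 nurse-hours, value 34) ; 3 nurse-hours left.
Fill the last 3 nurse-hours with part of ER: 3/12 of it earns 4.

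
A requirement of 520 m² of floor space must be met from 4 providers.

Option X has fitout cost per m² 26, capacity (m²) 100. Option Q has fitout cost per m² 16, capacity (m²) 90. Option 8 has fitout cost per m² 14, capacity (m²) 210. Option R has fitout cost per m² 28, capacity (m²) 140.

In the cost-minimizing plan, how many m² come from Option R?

120

Use providers in increasing cost order.
Take 210 from Option 8 at 14 ; need 310 more.
Take 90 from Option Q at 16 ; need 220 more.
Option X at 26: take all 100 m² ; 120 still needed.
Take 120 from Option R at 28 to finish.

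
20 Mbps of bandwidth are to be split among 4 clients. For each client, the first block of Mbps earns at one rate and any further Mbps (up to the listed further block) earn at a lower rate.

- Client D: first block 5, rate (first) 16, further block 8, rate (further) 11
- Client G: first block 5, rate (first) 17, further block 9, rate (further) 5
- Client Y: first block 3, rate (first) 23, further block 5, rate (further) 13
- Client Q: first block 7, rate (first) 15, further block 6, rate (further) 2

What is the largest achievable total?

Rank every tier by rate: Client Y/first 23 > Client G/first 17 > Client D/first 16 > Client Q/first 15 > Client Y/second 13 > Client D/second 11 > Client G/second 5 > Client Q/second 2.
Client Y/first (23): +3 → 17 left.
Client G first at 17: fill all 5 → 12 left.
Client D/first (16): +5 → 7 left.
Client Q/first (15): +7 → 0 left.
Total = 23×3 + 17×5 + 16×5 + 15×7 = 339.

339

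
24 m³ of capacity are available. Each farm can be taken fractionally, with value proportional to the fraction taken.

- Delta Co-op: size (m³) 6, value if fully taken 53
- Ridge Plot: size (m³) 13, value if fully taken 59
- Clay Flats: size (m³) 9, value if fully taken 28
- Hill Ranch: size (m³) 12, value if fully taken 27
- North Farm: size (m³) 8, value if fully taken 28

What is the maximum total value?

Rank by value-to-size ratio: Delta Co-op 53/6≈8.83, Ridge Plot 59/13≈4.54, North Farm 28/8≈3.5, Clay Flats 28/9≈3.11, Hill Ranch 27/12≈2.25.
Delta Co-op: take in full, 6 m³ for value 53 — 18 left.
Ridge Plot: take in full, 13 m³ for value 59 — 5 left.
5 m³ left: a 5/8 share of North Farm gives 28×5/8 = 17.5.
Total value = 129.5.

129.5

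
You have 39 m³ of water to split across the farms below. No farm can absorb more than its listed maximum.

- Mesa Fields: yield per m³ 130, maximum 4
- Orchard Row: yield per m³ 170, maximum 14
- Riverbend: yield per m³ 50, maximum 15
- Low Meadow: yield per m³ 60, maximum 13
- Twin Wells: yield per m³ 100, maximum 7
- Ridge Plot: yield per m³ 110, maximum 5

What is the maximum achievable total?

4690

Rank by yield per m³: Orchard Row 170 > Mesa Fields 130 > Ridge Plot 110 > Twin Wells 100 > Low Meadow 60 > Riverbend 50.
Orchard Row takes 14 to reach its cap of 14 — 25 left.
Mesa Fields: +4 to 4 (cap) — 21 left.
Give Ridge Plot 5 to hit its cap of 5 — 16 left.
Twin Wells takes 7 to reach its cap of 7 — 9 left.
Low Meadow has room for 13 but only 9 remain, so it gets 9.
Total = 130×4 + 170×14 + 60×9 + 100×7 + 110×5 = 4690.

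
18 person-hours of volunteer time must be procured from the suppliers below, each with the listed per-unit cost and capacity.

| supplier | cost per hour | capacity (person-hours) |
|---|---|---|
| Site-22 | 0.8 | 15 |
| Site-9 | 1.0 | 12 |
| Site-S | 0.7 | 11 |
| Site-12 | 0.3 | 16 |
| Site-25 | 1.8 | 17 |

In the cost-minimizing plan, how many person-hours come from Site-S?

Cheapest first:
Site-12 (0.3): use full 16 → 2 person-hours to go.
Take 2 from Site-S at 0.7 to finish.
Site-22, Site-9, Site-25: unused.

2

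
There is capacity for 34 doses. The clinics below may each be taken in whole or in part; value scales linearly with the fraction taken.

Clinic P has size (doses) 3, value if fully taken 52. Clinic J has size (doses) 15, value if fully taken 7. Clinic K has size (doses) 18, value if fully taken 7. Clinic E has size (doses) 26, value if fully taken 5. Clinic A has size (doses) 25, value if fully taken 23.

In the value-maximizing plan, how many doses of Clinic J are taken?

6

Sort by value density: Clinic P 52/3≈17.3, Clinic A 23/25≈0.92, Clinic J 7/15≈0.467, Clinic K 7/18≈0.389, Clinic E 5/26≈0.192.
Take all of Clinic P (3 doses, value 52) ; 31 doses left.
All 25 doses of Clinic A fit (value 23) ; 6 remain.
Only 6 doses remain; take 6/15 of Clinic J for value 7×6/15 = 2.8.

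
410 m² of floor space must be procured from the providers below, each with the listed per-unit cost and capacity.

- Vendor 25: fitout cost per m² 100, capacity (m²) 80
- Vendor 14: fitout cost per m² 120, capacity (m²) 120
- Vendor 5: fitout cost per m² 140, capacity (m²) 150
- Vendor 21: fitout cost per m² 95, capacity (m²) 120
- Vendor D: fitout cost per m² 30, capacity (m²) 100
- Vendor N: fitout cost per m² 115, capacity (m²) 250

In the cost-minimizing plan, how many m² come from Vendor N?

Use providers in increasing cost order.
Vendor D (30): use full 100 — 310 m² to go.
Vendor 21 at 95: take all 120 m² — 190 still needed.
Vendor 25 (100): use full 80 — 110 m² to go.
Vendor N at 115: take 110 of its 250 — requirement met.
Vendor 14, Vendor 5: unused.

110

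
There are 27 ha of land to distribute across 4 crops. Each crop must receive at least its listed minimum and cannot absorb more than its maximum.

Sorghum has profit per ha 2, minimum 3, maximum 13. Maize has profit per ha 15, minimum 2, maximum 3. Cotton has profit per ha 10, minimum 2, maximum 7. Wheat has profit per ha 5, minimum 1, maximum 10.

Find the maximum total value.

Meeting every minimum uses 3+2+2+1 = 8 ha, leaving 19.
Highest profit per ha first: Maize 15 > Cotton 10 > Wheat 5 > Sorghum 2.
Give Maize 1 more to hit its cap of 3 ; 18 left.
Cotton takes 5 more to reach its cap of 7 ; 13 left.
Wheat takes 9 more to reach its cap of 10 ; 4 left.
Only 4 left; Sorghum takes them to reach 7.
Total = 2×7 + 15×3 + 10×7 + 5×10 = 179.

179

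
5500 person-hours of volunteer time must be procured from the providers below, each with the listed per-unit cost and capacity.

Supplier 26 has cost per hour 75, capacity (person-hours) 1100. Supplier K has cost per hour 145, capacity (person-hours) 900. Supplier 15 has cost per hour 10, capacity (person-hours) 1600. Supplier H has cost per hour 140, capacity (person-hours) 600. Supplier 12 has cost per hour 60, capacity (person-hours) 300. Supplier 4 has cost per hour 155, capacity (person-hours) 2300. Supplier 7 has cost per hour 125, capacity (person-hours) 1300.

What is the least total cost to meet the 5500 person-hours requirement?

450000

Use providers in increasing cost order.
Take 1600 from Supplier 15 at 10 — need 3900 more.
Take 300 from Supplier 12 at 60 — need 3600 more.
Supplier 26 at 75: take all 1100 person-hours — 2500 still needed.
Supplier 7 at 125: take all 1300 person-hours — 1200 still needed.
Take 600 from Supplier H at 140 — need 600 more.
Supplier K at 145: take 600 of its 900 — requirement met.
Supplier 4: unused.
Cost = 1600×10 + 300×60 + 1100×75 + 1300×125 + 600×140 + 600×145 = 450000.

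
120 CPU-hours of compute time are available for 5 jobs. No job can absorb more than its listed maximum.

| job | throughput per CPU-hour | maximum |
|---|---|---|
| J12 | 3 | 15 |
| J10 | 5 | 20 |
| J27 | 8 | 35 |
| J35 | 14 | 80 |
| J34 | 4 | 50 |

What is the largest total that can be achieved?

Rank by throughput per CPU-hour: J35 14 > J27 8 > J10 5 > J34 4 > J12 3.
J35 takes 80 to reach its cap of 80 → 40 left.
J27: +35 to 35 (cap) → 5 left.
J10 has room for 20 but only 5 remain, so it gets 5.
Total = 5×5 + 8×35 + 14×80 = 1425.

1425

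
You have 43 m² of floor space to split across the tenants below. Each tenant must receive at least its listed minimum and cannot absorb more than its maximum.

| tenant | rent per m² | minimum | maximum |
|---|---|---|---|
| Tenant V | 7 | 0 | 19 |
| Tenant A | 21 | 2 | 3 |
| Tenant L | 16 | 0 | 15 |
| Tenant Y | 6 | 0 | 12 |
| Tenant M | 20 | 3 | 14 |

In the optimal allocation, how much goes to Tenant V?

Meeting every minimum uses 0+2+0+0+3 = 5 m², leaving 38.
Highest rent per m² first: Tenant A 21 > Tenant M 20 > Tenant L 16 > Tenant V 7 > Tenant Y 6.
Give Tenant A 1 more to hit its cap of 3 — 37 left.
Give Tenant M 11 more to hit its cap of 14 — 26 left.
Tenant L takes 15 more to reach its cap of 15 — 11 left.
Tenant V: +11 (room for 19) → 11. Pool exhausted.

11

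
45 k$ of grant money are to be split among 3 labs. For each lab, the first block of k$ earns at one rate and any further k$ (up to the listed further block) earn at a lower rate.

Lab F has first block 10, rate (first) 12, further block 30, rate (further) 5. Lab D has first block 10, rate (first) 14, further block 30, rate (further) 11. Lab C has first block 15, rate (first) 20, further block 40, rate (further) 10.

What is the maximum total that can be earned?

Rank every tier by rate: Lab C/T1 20 > Lab D/T1 14 > Lab F/T1 12 > Lab D/T2 11 > Lab C/T2 10 > Lab F/T2 5.
Lab C T1 at 20: fill all 15 — 30 left.
Fill Lab D T1 block (10 at 14) — 20 left.
Lab F/T1 (12): +10 — 10 left.
Lab D T2 at 11: only 10 left, fill 10.
Total = 20×15 + 14×10 + 12×10 + 11×10 = 670.

670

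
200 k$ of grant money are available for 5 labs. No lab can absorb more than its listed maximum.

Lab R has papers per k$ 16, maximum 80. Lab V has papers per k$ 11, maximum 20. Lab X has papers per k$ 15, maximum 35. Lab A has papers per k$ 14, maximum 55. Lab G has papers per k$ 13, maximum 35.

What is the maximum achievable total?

Rank by papers per k$: Lab R 16 > Lab X 15 > Lab A 14 > Lab G 13 > Lab V 11.
Lab R takes 80 to reach its cap of 80 — 120 left.
Lab X: +35 to 35 (cap) — 85 left.
Lab A: +55 to 55 (cap) — 30 left.
Lab G: +30 (room for 35) → 30. Pool exhausted.
Total = 16×80 + 15×35 + 14×55 + 13×30 = 2965.

2965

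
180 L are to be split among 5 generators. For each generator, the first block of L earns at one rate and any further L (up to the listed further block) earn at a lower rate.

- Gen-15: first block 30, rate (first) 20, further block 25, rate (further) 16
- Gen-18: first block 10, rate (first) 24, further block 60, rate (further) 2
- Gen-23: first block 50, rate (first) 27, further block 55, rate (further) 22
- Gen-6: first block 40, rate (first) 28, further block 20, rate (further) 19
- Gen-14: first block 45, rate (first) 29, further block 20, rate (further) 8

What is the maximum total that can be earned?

Treat each block as its own option and order by rate: Gen-14/T1 29 > Gen-6/T1 28 > Gen-23/T1 27 > Gen-18/T1 24 > Gen-23/T2 22 > Gen-15/T1 20 > Gen-6/T2 19 > Gen-15/T2 16 > Gen-14/T2 8 > Gen-18/T2 2.
Gen-14 T1 at 29: fill all 45 → 135 left.
Gen-6 T1 at 28: fill all 40 → 95 left.
Fill Gen-23 T1 block (50 at 27) → 45 left.
Gen-18/T1 (24): +10 → 35 left.
Gen-23/T2: +35 of 55 at 22; pool empty.
Total = 29×45 + 28×40 + 27×50 + 24×10 + 22×35 = 4785.

4785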